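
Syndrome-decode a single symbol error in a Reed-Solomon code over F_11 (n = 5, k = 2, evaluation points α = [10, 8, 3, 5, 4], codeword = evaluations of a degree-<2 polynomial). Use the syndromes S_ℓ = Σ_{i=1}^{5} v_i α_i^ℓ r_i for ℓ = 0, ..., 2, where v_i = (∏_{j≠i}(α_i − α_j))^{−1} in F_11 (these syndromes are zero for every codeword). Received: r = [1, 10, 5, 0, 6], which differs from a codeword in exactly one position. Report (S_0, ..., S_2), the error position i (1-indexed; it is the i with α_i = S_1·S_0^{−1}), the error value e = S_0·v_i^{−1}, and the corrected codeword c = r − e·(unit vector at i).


S = (6, 8, 7), error at position 4, error magnitude e = 4, c = [1, 10, 5, 7, 6].

Step 1: column multipliers v_i = (∏_{j≠i}(α_i − α_j))^{−1} mod 11.
  i = 1 (α = 10): (10−8)(10−3)(10−5)(10−4) = 2·7·5·6 = 420 ≡ 2, so v_1 = 2^{−1} = 6 (mod 11).
  i = 2 (α = 8): (8−10)(8−3)(8−5)(8−4) = (−2)·5·3·4 = −120 ≡ 1, so v_2 = 1^{−1} = 1 (mod 11).
  i = 3 (α = 3): (3−10)(3−8)(3−5)(3−4) = (−7)·(−5)·(−2)·(−1) = 70 ≡ 4, so v_3 = 4^{−1} = 3 (mod 11).
  i = 4 (α = 5): (5−10)(5−8)(5−3)(5−4) = (−5)·(−3)·2·1 = 30 ≡ 8, so v_4 = 8^{−1} = 7 (mod 11).
  i = 5 (α = 4): (4−10)(4−8)(4−3)(4−5) = (−6)·(−4)·1·(−1) = −24 ≡ 9, so v_5 = 9^{−1} = 5 (mod 11).
  v = [6, 1, 3, 7, 5].
Step 2: syndromes of r = [1, 10, 5, 0, 6] (all sums mod 11).
  S_0 = Σ v_i r_i = 6·1 + 1·10 + 3·5 + 7·0 + 5·6 = 61 ≡ 6.
  S_1 = Σ v_i α_i r_i = 6·10·1 + 1·8·10 + 3·3·5 + 7·5·0 + 5·4·6 = 305 ≡ 8.
  α_i^2 mod 11 = [1, 9, 9, 3, 5].
  S_2 = Σ v_i α_i^2 r_i = 6·1·1 + 1·9·10 + 3·9·5 + 7·3·0 + 5·5·6 = 381 ≡ 7.
  S = (6, 8, 7) ≠ 0, so r is not a codeword (an error is present).
Step 3: locate the error. For a single error e at position i, S_ℓ = v_i·e·α_i^ℓ, so α_err = S_1/S_0.
  S_0^{−1} = 6^{−1} = 2 (mod 11), so α_err = 8·2 = 16 ≡ 5 = α_4. Error position i = 4.
  Consistency check: S_2/S_1 = 7·7 = 49 ≡ 5 = α_err ✓ (single-error assumption holds).
Step 4: error magnitude e = S_0/v_4 = S_0·∏_{j≠4}(α_4 − α_j) = 6·8 = 48 ≡ 4 (mod 11).
Step 5: correct position 4: c_4 = r_4 − e = 0 − 4 ≡ 7 (mod 11). Hence c = [1, 10, 5, 7, 6].
  Check: interpolating c through the α_i gives m(x) = 2 + 1·x (degree < 2) with m(α_i) = c_i for every i, so c is indeed a codeword.


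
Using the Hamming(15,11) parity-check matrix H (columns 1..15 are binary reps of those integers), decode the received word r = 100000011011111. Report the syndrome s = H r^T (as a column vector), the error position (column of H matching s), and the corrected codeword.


s = (1, 0, 1, 1)^T, error position = 11, corrected codeword c = 100000011001111

Compute s = H r^T mod 2 one row at a time:
  s_1 = 1 + 1 + 0 + 1 + 1 + 1 + 1 + 1 = 7 ≡ 1 (mod 2).
  s_2 = 0 + 0 + 0 + 0 + 1 + 1 + 1 + 1 = 4 ≡ 0 (mod 2).
  s_3 = 0 + 0 + 0 + 0 + 0 + 1 + 1 + 1 = 3 ≡ 1 (mod 2).
  s_4 = 1 + 0 + 0 + 0 + 1 + 1 + 1 + 1 = 5 ≡ 1 (mod 2).
s = (1, 0, 1, 1)^T — this equals column 11 of H (binary 1011), so error is at position 11.
Correct: flip bit 11 of r = 100000011011111 to get c = 100000011001111.


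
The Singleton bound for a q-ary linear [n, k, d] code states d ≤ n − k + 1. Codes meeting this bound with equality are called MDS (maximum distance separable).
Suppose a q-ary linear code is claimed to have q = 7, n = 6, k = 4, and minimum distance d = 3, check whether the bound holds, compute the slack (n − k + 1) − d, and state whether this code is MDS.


Singleton RHS = n − k + 1 = 3, slack = 0, bound satisfied, MDS.

Singleton bound: d ≤ n − k + 1.
Here n = 6, k = 4, so n − k + 1 = 3.
Given d = 3, check d ≤ 3: YES.
Slack = (n − k + 1) − d = 0.
The code is MDS (slack = 0).
Description: the claimed parameters are [6, 4, 3]_7; such a code would be MDS (meets Singleton bound).


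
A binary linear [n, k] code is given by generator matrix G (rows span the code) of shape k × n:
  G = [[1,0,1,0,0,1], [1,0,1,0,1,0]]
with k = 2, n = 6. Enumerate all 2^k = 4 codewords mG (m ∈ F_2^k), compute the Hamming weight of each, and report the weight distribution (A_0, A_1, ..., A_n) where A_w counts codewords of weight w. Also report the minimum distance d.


Weight distribution: A_0 = 1, A_2 = 1, A_3 = 2. Minimum distance d = 2.

Enumerate all 2^2 = 4 messages m ∈ F_2^2.
For each, compute codeword c = mG in F_2^6, then tally its weight.
  m = 00 → c = 000000, weight = 0.
  m = 10 → c = 101001, weight = 3.
  m = 01 → c = 101010, weight = 3.
  m = 11 → c = 000011, weight = 2.
Tally weights:
  weight 0: 1 codewords.
  weight 2: 1 codewords.
  weight 3: 2 codewords.
Minimum distance d = smallest w > 0 with A_w > 0 = 2.
Sanity: Σ A_w = 4 = 2^2 = 4 ✓.


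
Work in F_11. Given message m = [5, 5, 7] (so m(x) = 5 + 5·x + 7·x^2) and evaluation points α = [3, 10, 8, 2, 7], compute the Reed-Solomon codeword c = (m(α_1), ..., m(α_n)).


c = [6, 7, 9, 10, 9]

Message polynomial: m(x) = 5 + 5·x + 7·x^2 (mod 11).
For each evaluation point α_i, compute m(α_i) mod 11:
  α_1 = 3: Horner steps 7 → 4 → 6, so m(3) = 6.
  α_2 = 10: Horner steps 7 → 9 → 7, so m(10) = 7.
  α_3 = 8: Horner steps 7 → 6 → 9, so m(8) = 9.
  α_4 = 2: Horner steps 7 → 8 → 10, so m(2) = 10.
  α_5 = 7: Horner steps 7 → 10 → 9, so m(7) = 9.
Codeword c = [6, 7, 9, 10, 9] ∈ F_11^5.


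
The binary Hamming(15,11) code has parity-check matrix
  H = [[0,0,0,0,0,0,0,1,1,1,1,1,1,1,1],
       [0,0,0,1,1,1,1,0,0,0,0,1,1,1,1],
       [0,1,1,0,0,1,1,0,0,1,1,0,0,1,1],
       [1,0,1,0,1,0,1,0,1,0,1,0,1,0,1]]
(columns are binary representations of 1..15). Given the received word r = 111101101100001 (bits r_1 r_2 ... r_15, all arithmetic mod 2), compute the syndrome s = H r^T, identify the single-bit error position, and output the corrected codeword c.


s = (1, 0, 0, 1)^T, error position = 9, corrected codeword c = 111101100100001

Compute s = H r^T mod 2 one row at a time:
  s_1 = 0 + 1 + 1 + 0 + 0 + 0 + 0 + 1 = 3 ≡ 1 (mod 2).
  s_2 = 1 + 0 + 1 + 1 + 0 + 0 + 0 + 1 = 4 ≡ 0 (mod 2).
  s_3 = 1 + 1 + 1 + 1 + 1 + 0 + 0 + 1 = 6 ≡ 0 (mod 2).
  s_4 = 1 + 1 + 0 + 1 + 1 + 0 + 0 + 1 = 5 ≡ 1 (mod 2).
s = (1, 0, 0, 1)^T — this equals column 9 of H (binary 1001), so error is at position 9.
Correct: flip bit 9 of r = 111101101100001 to get c = 111101100100001.


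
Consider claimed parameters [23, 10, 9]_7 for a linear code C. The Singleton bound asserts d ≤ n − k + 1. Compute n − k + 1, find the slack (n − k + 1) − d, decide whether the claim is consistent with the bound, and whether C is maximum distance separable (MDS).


Singleton RHS = n − k + 1 = 14, slack = 5, bound satisfied, not MDS.

Singleton bound: d ≤ n − k + 1.
Here n = 23, k = 10, so n − k + 1 = 14.
Given d = 9, check d ≤ 14: YES.
Slack = (n − k + 1) − d = 5.
The code is NOT MDS (slack = 5 > 0).
Description: the claimed parameters are [23, 10, 9]_7; such a code would be non-MDS.


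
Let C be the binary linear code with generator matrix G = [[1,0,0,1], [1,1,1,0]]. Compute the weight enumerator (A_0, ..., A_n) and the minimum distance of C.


Weight distribution: A_0 = 1, A_2 = 1, A_3 = 2. Minimum distance d = 2.

Enumerate all 2^2 = 4 messages m ∈ F_2^2.
For each, compute codeword c = mG in F_2^4, then tally its weight.
  m = 00 → c = 0000, weight = 0.
  m = 10 → c = 1001, weight = 2.
  m = 01 → c = 1110, weight = 3.
  m = 11 → c = 0111, weight = 3.
Tally weights:
  weight 0: 1 codewords.
  weight 2: 1 codewords.
  weight 3: 2 codewords.
Minimum distance d = smallest w > 0 with A_w > 0 = 2.
Sanity: Σ A_w = 4 = 2^2 = 4 ✓.


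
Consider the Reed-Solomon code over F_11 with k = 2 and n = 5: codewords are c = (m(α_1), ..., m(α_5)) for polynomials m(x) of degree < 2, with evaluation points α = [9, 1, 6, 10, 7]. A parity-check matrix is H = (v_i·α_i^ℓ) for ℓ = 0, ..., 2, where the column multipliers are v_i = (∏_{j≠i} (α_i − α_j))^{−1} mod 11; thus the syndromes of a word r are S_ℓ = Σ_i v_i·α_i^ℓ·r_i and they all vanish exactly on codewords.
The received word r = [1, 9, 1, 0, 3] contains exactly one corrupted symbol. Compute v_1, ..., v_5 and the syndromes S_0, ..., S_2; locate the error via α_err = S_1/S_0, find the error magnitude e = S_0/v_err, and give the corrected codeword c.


S = (5, 8, 4), error at position 3, error magnitude e = 8, c = [1, 9, 4, 0, 3].

Step 1: column multipliers v_i = (∏_{j≠i}(α_i − α_j))^{−1} mod 11.
  i = 1 (α = 9): (9−1)(9−6)(9−10)(9−7) = 8·3·(−1)·2 = −48 ≡ 7, so v_1 = 7^{−1} = 8 (mod 11).
  i = 2 (α = 1): (1−9)(1−6)(1−10)(1−7) = (−8)·(−5)·(−9)·(−6) = 2160 ≡ 4, so v_2 = 4^{−1} = 3 (mod 11).
  i = 3 (α = 6): (6−9)(6−1)(6−10)(6−7) = (−3)·5·(−4)·(−1) = −60 ≡ 6, so v_3 = 6^{−1} = 2 (mod 11).
  i = 4 (α = 10): (10−9)(10−1)(10−6)(10−7) = 1·9·4·3 = 108 ≡ 9, so v_4 = 9^{−1} = 5 (mod 11).
  i = 5 (α = 7): (7−9)(7−1)(7−6)(7−10) = (−2)·6·1·(−3) = 36 ≡ 3, so v_5 = 3^{−1} = 4 (mod 11).
  v = [8, 3, 2, 5, 4].
Step 2: syndromes of r = [1, 9, 1, 0, 3] (all sums mod 11).
  S_0 = Σ v_i r_i = 8·1 + 3·9 + 2·1 + 5·0 + 4·3 = 49 ≡ 5.
  S_1 = Σ v_i α_i r_i = 8·9·1 + 3·1·9 + 2·6·1 + 5·10·0 + 4·7·3 = 195 ≡ 8.
  α_i^2 mod 11 = [4, 1, 3, 1, 5].
  S_2 = Σ v_i α_i^2 r_i = 8·4·1 + 3·1·9 + 2·3·1 + 5·1·0 + 4·5·3 = 125 ≡ 4.
  S = (5, 8, 4) ≠ 0, so r is not a codeword (an error is present).
Step 3: locate the error. For a single error e at position i, S_ℓ = v_i·e·α_i^ℓ, so α_err = S_1/S_0.
  S_0^{−1} = 5^{−1} = 9 (mod 11), so α_err = 8·9 = 72 ≡ 6 = α_3. Error position i = 3.
  Consistency check: S_2/S_1 = 4·7 = 28 ≡ 6 = α_err ✓ (single-error assumption holds).
Step 4: error magnitude e = S_0/v_3 = S_0·∏_{j≠3}(α_3 − α_j) = 5·6 = 30 ≡ 8 (mod 11).
Step 5: correct position 3: c_3 = r_3 − e = 1 − 8 ≡ 4 (mod 11). Hence c = [1, 9, 4, 0, 3].
  Check: interpolating c through the α_i gives m(x) = 10 + 10·x (degree < 2) with m(α_i) = c_i for every i, so c is indeed a codeword.


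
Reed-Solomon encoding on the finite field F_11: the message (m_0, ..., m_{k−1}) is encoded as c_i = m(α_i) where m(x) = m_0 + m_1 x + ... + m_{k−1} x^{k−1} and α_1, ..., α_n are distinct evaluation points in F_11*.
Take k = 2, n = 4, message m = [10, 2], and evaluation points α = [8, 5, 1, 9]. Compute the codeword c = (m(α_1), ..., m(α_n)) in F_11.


c = [4, 9, 1, 6]

Message polynomial: m(x) = 10 + 2·x (mod 11).
For each evaluation point α_i, compute m(α_i) mod 11:
  α_1 = 8: Horner steps 2 → 4, so m(8) = 4.
  α_2 = 5: Horner steps 2 → 9, so m(5) = 9.
  α_3 = 1: Horner steps 2 → 1, so m(1) = 1.
  α_4 = 9: Horner steps 2 → 6, so m(9) = 6.
Codeword c = [4, 9, 1, 6] ∈ F_11^4.


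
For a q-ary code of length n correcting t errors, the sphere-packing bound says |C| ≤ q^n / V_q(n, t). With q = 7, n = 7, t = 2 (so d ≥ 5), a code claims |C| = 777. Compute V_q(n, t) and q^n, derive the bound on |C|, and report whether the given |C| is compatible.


V_q(n, t) = 799, q^n = 823543, Hamming bound = 1030, |C| = 777 ≤ bound (satisfied).

Step 1: Compute V_q(n, t) = Σ_{j=0}^2 C(n, j) (q−1)^j.
  j = 0: C(7,0)·(6)^0 = 1·1 = 1.
  j = 1: C(7,1)·(6)^1 = 7·6 = 42.
  j = 2: C(7,2)·(6)^2 = 21·36 = 756.
  V_q(n, t) = 1 + 42 + 756 = 799.
Step 2: q^n = 7^7 = 823543.
Step 3: Hamming bound ⌊q^n / V_q(n,t)⌋ = ⌊823543/799⌋ = 1030.
Step 4: Compare |C| = 777 to 1030: satisfied.
The claimed |C| lies below the Hamming bound.


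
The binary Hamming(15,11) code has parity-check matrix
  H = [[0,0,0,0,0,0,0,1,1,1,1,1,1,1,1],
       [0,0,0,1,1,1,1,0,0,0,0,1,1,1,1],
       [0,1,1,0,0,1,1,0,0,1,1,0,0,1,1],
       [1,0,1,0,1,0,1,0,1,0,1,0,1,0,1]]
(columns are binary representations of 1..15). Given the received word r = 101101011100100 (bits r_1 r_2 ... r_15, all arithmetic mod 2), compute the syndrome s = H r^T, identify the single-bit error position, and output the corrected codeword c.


s = (0, 1, 1, 0)^T, error position = 6, corrected codeword c = 101100011100100

Compute s = H r^T mod 2 one row at a time:
  s_1 = 1 + 1 + 1 + 0 + 0 + 1 + 0 + 0 = 4 ≡ 0 (mod 2).
  s_2 = 1 + 0 + 1 + 0 + 0 + 1 + 0 + 0 = 3 ≡ 1 (mod 2).
  s_3 = 0 + 1 + 1 + 0 + 1 + 0 + 0 + 0 = 3 ≡ 1 (mod 2).
  s_4 = 1 + 1 + 0 + 0 + 1 + 0 + 1 + 0 = 4 ≡ 0 (mod 2).
s = (0, 1, 1, 0)^T — this equals column 6 of H (binary 0110), so error is at position 6.
Correct: flip bit 6 of r = 101101011100100 to get c = 101100011100100.


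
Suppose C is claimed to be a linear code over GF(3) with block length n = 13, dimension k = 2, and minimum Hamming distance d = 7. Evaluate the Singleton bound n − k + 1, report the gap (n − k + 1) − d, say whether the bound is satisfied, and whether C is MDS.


Singleton RHS = n − k + 1 = 12, slack = 5, bound satisfied, not MDS.

Singleton bound: d ≤ n − k + 1.
Here n = 13, k = 2, so n − k + 1 = 12.
Given d = 7, check d ≤ 12: YES.
Slack = (n − k + 1) − d = 5.
The code is NOT MDS (slack = 5 > 0).
Description: the claimed parameters are [13, 2, 7]_3; such a code would be non-MDS.


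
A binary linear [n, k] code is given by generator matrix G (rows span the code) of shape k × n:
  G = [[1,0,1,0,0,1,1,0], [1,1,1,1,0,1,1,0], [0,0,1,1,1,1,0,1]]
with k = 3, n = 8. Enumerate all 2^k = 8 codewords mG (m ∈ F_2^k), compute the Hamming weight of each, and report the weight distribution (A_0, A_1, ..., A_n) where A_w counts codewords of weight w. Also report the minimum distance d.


Weight distribution: A_0 = 1, A_2 = 1, A_4 = 1, A_5 = 4, A_6 = 1. Minimum distance d = 2.

Enumerate all 2^3 = 8 messages m ∈ F_2^3.
For each, compute codeword c = mG in F_2^8, then tally its weight.
  m = 000 → c = 00000000, weight = 0.
  m = 100 → c = 10100110, weight = 4.
  m = 010 → c = 11110110, weight = 6.
  m = 110 → c = 01010000, weight = 2.
  m = 001 → c = 00111101, weight = 5.
  m = 101 → c = 10011011, weight = 5.
  m = 011 → c = 11001011, weight = 5.
  m = 111 → c = 01101101, weight = 5.
Tally weights:
  weight 0: 1 codewords.
  weight 2: 1 codewords.
  weight 4: 1 codewords.
  weight 5: 4 codewords.
  weight 6: 1 codewords.
Minimum distance d = smallest w > 0 with A_w > 0 = 2.
Sanity: Σ A_w = 8 = 2^3 = 8 ✓.


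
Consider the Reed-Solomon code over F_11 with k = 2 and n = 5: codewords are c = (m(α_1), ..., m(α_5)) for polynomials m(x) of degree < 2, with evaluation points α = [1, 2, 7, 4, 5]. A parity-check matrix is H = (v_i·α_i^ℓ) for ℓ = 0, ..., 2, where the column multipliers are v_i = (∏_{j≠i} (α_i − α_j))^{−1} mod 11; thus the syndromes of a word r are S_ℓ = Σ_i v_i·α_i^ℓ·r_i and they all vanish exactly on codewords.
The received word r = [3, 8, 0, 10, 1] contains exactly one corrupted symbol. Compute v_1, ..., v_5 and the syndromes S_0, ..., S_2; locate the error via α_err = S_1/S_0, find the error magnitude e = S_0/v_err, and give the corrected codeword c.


S = (2, 8, 10), error at position 4, error magnitude e = 3, c = [3, 8, 0, 7, 1].

Step 1: column multipliers v_i = (∏_{j≠i}(α_i − α_j))^{−1} mod 11.
  i = 1 (α = 1): (1−2)(1−7)(1−4)(1−5) = (−1)·(−6)·(−3)·(−4) = 72 ≡ 6, so v_1 = 6^{−1} = 2 (mod 11).
  i = 2 (α = 2): (2−1)(2−7)(2−4)(2−5) = 1·(−5)·(−2)·(−3) = −30 ≡ 3, so v_2 = 3^{−1} = 4 (mod 11).
  i = 3 (α = 7): (7−1)(7−2)(7−4)(7−5) = 6·5·3·2 = 180 ≡ 4, so v_3 = 4^{−1} = 3 (mod 11).
  i = 4 (α = 4): (4−1)(4−2)(4−7)(4−5) = 3·2·(−3)·(−1) = 18 ≡ 7, so v_4 = 7^{−1} = 8 (mod 11).
  i = 5 (α = 5): (5−1)(5−2)(5−7)(5−4) = 4·3·(−2)·1 = −24 ≡ 9, so v_5 = 9^{−1} = 5 (mod 11).
  v = [2, 4, 3, 8, 5].
Step 2: syndromes of r = [3, 8, 0, 10, 1] (all sums mod 11).
  S_0 = Σ v_i r_i = 2·3 + 4·8 + 3·0 + 8·10 + 5·1 = 123 ≡ 2.
  S_1 = Σ v_i α_i r_i = 2·1·3 + 4·2·8 + 3·7·0 + 8·4·10 + 5·5·1 = 415 ≡ 8.
  α_i^2 mod 11 = [1, 4, 5, 5, 3].
  S_2 = Σ v_i α_i^2 r_i = 2·1·3 + 4·4·8 + 3·5·0 + 8·5·10 + 5·3·1 = 549 ≡ 10.
  S = (2, 8, 10) ≠ 0, so r is not a codeword (an error is present).
Step 3: locate the error. For a single error e at position i, S_ℓ = v_i·e·α_i^ℓ, so α_err = S_1/S_0.
  S_0^{−1} = 2^{−1} = 6 (mod 11), so α_err = 8·6 = 48 ≡ 4 = α_4. Error position i = 4.
  Consistency check: S_2/S_1 = 10·7 = 70 ≡ 4 = α_err ✓ (single-error assumption holds).
Step 4: error magnitude e = S_0/v_4 = S_0·∏_{j≠4}(α_4 − α_j) = 2·7 = 14 ≡ 3 (mod 11).
Step 5: correct position 4: c_4 = r_4 − e = 10 − 3 ≡ 7 (mod 11). Hence c = [3, 8, 0, 7, 1].
  Check: interpolating c through the α_i gives m(x) = 9 + 5·x (degree < 2) with m(α_i) = c_i for every i, so c is indeed a codeword.


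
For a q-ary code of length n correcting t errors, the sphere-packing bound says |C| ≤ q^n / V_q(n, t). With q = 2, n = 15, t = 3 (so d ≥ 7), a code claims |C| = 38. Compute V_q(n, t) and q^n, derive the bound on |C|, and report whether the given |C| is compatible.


V_q(n, t) = 576, q^n = 32768, Hamming bound = 56, |C| = 38 ≤ bound (satisfied).

Step 1: Compute V_q(n, t) = Σ_{j=0}^3 C(n, j) (q−1)^j.
  j = 0: C(15,0)·(1)^0 = 1·1 = 1.
  j = 1: C(15,1)·(1)^1 = 15·1 = 15.
  j = 2: C(15,2)·(1)^2 = 105·1 = 105.
  j = 3: C(15,3)·(1)^3 = 455·1 = 455.
  V_q(n, t) = 1 + 15 + 105 + 455 = 576.
Step 2: q^n = 2^15 = 32768.
Step 3: Hamming bound ⌊q^n / V_q(n,t)⌋ = ⌊32768/576⌋ = 56.
Step 4: Compare |C| = 38 to 56: satisfied.
The claimed |C| lies below the Hamming bound.


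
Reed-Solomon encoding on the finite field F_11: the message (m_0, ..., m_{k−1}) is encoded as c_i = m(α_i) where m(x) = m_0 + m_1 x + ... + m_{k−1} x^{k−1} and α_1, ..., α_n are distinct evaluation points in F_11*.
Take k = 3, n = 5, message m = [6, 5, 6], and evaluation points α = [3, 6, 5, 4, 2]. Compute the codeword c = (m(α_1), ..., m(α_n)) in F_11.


c = [9, 10, 5, 1, 7]

Message polynomial: m(x) = 6 + 5·x + 6·x^2 (mod 11).
For each evaluation point α_i, compute m(α_i) mod 11:
  α_1 = 3: Horner steps 6 → 1 → 9, so m(3) = 9.
  α_2 = 6: Horner steps 6 → 8 → 10, so m(6) = 10.
  α_3 = 5: Horner steps 6 → 2 → 5, so m(5) = 5.
  α_4 = 4: Horner steps 6 → 7 → 1, so m(4) = 1.
  α_5 = 2: Horner steps 6 → 6 → 7, so m(2) = 7.
Codeword c = [9, 10, 5, 1, 7] ∈ F_11^5.


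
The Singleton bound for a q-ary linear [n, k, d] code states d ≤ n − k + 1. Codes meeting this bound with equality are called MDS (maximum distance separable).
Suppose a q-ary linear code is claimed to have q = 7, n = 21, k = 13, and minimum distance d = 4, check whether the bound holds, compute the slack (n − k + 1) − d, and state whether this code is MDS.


Singleton RHS = n − k + 1 = 9, slack = 5, bound satisfied, not MDS.

Singleton bound: d ≤ n − k + 1.
Here n = 21, k = 13, so n − k + 1 = 9.
Given d = 4, check d ≤ 9: YES.
Slack = (n − k + 1) − d = 5.
The code is NOT MDS (slack = 5 > 0).
Description: the claimed parameters are [21, 13, 4]_7; such a code would be non-MDS.


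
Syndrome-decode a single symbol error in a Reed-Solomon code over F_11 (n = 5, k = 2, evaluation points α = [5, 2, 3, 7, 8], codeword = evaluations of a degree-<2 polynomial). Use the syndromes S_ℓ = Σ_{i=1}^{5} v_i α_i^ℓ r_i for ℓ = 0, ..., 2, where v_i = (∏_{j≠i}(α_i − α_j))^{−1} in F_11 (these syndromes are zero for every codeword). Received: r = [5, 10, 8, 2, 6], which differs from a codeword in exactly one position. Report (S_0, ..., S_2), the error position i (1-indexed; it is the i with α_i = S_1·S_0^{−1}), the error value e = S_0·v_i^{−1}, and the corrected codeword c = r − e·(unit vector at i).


S = (3, 6, 1), error at position 2, error magnitude e = 6, c = [5, 4, 8, 2, 6].

Step 1: column multipliers v_i = (∏_{j≠i}(α_i − α_j))^{−1} mod 11.
  i = 1 (α = 5): (5−2)(5−3)(5−7)(5−8) = 3·2·(−2)·(−3) = 36 ≡ 3, so v_1 = 3^{−1} = 4 (mod 11).
  i = 2 (α = 2): (2−5)(2−3)(2−7)(2−8) = (−3)·(−1)·(−5)·(−6) = 90 ≡ 2, so v_2 = 2^{−1} = 6 (mod 11).
  i = 3 (α = 3): (3−5)(3−2)(3−7)(3−8) = (−2)·1·(−4)·(−5) = −40 ≡ 4, so v_3 = 4^{−1} = 3 (mod 11).
  i = 4 (α = 7): (7−5)(7−2)(7−3)(7−8) = 2·5·4·(−1) = −40 ≡ 4, so v_4 = 4^{−1} = 3 (mod 11).
  i = 5 (α = 8): (8−5)(8−2)(8−3)(8−7) = 3·6·5·1 = 90 ≡ 2, so v_5 = 2^{−1} = 6 (mod 11).
  v = [4, 6, 3, 3, 6].
Step 2: syndromes of r = [5, 10, 8, 2, 6] (all sums mod 11).
  S_0 = Σ v_i r_i = 4·5 + 6·10 + 3·8 + 3·2 + 6·6 = 146 ≡ 3.
  S_1 = Σ v_i α_i r_i = 4·5·5 + 6·2·10 + 3·3·8 + 3·7·2 + 6·8·6 = 622 ≡ 6.
  α_i^2 mod 11 = [3, 4, 9, 5, 9].
  S_2 = Σ v_i α_i^2 r_i = 4·3·5 + 6·4·10 + 3·9·8 + 3·5·2 + 6·9·6 = 870 ≡ 1.
  S = (3, 6, 1) ≠ 0, so r is not a codeword (an error is present).
Step 3: locate the error. For a single error e at position i, S_ℓ = v_i·e·α_i^ℓ, so α_err = S_1/S_0.
  S_0^{−1} = 3^{−1} = 4 (mod 11), so α_err = 6·4 = 24 ≡ 2 = α_2. Error position i = 2.
  Consistency check: S_2/S_1 = 1·2 = 2 ≡ 2 = α_err ✓ (single-error assumption holds).
Step 4: error magnitude e = S_0/v_2 = S_0·∏_{j≠2}(α_2 − α_j) = 3·2 = 6 ≡ 6 (mod 11).
Step 5: correct position 2: c_2 = r_2 − e = 10 − 6 ≡ 4 (mod 11). Hence c = [5, 4, 8, 2, 6].
  Check: interpolating c through the α_i gives m(x) = 7 + 4·x (degree < 2) with m(α_i) = c_i for every i, so c is indeed a codeword.


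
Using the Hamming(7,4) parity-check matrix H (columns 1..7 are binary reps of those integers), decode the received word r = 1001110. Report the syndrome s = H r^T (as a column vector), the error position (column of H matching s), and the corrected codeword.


s = (1, 1, 0)^T, error position = 6, corrected codeword c = 1001100

Compute s = H r^T mod 2 one row at a time:
  s_1 = 1 + 1 + 1 + 0 = 3 ≡ 1 (mod 2).
  s_2 = 0 + 0 + 1 + 0 = 1 ≡ 1 (mod 2).
  s_3 = 1 + 0 + 1 + 0 = 2 ≡ 0 (mod 2).
s = (1, 1, 0)^T — this equals column 6 of H (binary 110), so error is at position 6.
Correct: flip bit 6 of r = 1001110 to get c = 1001100.


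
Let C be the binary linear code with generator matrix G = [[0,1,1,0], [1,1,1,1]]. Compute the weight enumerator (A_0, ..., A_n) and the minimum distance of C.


Weight distribution: A_0 = 1, A_2 = 2, A_4 = 1. Minimum distance d = 2.

Enumerate all 2^2 = 4 messages m ∈ F_2^2.
For each, compute codeword c = mG in F_2^4, then tally its weight.
  m = 00 → c = 0000, weight = 0.
  m = 10 → c = 0110, weight = 2.
  m = 01 → c = 1111, weight = 4.
  m = 11 → c = 1001, weight = 2.
Tally weights:
  weight 0: 1 codewords.
  weight 2: 2 codewords.
  weight 4: 1 codewords.
Minimum distance d = smallest w > 0 with A_w > 0 = 2.
Sanity: Σ A_w = 4 = 2^2 = 4 ✓.


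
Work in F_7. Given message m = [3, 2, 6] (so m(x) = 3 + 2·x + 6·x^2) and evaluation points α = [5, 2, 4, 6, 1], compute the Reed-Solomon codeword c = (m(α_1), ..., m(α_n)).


c = [2, 3, 2, 0, 4]

Message polynomial: m(x) = 3 + 2·x + 6·x^2 (mod 7).
For each evaluation point α_i, compute m(α_i) mod 7:
  α_1 = 5: Horner steps 6 → 4 → 2, so m(5) = 2.
  α_2 = 2: Horner steps 6 → 0 → 3, so m(2) = 3.
  α_3 = 4: Horner steps 6 → 5 → 2, so m(4) = 2.
  α_4 = 6: Horner steps 6 → 3 → 0, so m(6) = 0.
  α_5 = 1: Horner steps 6 → 1 → 4, so m(1) = 4.
Codeword c = [2, 3, 2, 0, 4] ∈ F_7^5.


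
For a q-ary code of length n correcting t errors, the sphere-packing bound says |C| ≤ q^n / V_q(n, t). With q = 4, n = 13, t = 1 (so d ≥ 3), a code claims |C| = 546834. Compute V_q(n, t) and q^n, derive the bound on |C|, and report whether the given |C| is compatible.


V_q(n, t) = 40, q^n = 67108864, Hamming bound = 1677721, |C| = 546834 ≤ bound (satisfied).

Step 1: Compute V_q(n, t) = Σ_{j=0}^1 C(n, j) (q−1)^j.
  j = 0: C(13,0)·(3)^0 = 1·1 = 1.
  j = 1: C(13,1)·(3)^1 = 13·3 = 39.
  V_q(n, t) = 1 + 39 = 40.
Step 2: q^n = 4^13 = 67108864.
Step 3: Hamming bound ⌊q^n / V_q(n,t)⌋ = ⌊67108864/40⌋ = 1677721.
Step 4: Compare |C| = 546834 to 1677721: satisfied.
The claimed |C| lies below the Hamming bound.


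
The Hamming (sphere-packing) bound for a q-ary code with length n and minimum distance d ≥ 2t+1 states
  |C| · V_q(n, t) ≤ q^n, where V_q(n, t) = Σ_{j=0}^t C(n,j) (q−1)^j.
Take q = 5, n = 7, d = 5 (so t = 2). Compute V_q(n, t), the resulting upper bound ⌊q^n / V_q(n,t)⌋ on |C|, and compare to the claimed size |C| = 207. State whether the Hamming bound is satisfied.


V_q(n, t) = 365, q^n = 78125, Hamming bound = 214, |C| = 207 ≤ bound (satisfied).

Step 1: Compute V_q(n, t) = Σ_{j=0}^2 C(n, j) (q−1)^j.
  j = 0: C(7,0)·(4)^0 = 1·1 = 1.
  j = 1: C(7,1)·(4)^1 = 7·4 = 28.
  j = 2: C(7,2)·(4)^2 = 21·16 = 336.
  V_q(n, t) = 1 + 28 + 336 = 365.
Step 2: q^n = 5^7 = 78125.
Step 3: Hamming bound ⌊q^n / V_q(n,t)⌋ = ⌊78125/365⌋ = 214.
Step 4: Compare |C| = 207 to 214: satisfied.
The claimed |C| lies below the Hamming bound.


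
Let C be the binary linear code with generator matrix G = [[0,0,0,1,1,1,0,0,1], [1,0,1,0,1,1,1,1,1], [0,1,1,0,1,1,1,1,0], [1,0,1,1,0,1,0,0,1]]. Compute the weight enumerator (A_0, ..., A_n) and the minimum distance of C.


Weight distribution: A_0 = 1, A_3 = 2, A_4 = 5, A_5 = 4, A_6 = 2, A_7 = 2. Minimum distance d = 3.

Enumerate all 2^4 = 16 messages m ∈ F_2^4.
For each, compute codeword c = mG in F_2^9, then tally its weight.
  m = 0000 → c = 000000000, weight = 0.
  m = 1000 → c = 000111001, weight = 4.
  m = 0100 → c = 101011111, weight = 7.
  m = 1100 → c = 101100110, weight = 5.
  m = 0010 → c = 011011110, weight = 6.
  m = 1010 → c = 011100111, weight = 6.
  m = 0110 → c = 110000001, weight = 3.
  m = 1110 → c = 110111000, weight = 5.
  m = 0001 → c = 101101001, weight = 5.
  m = 1001 → c = 101010000, weight = 3.
  m = 0101 → c = 000110110, weight = 4.
  m = 1101 → c = 000001111, weight = 4.
  m = 0011 → c = 110110111, weight = 7.
  m = 1011 → c = 110001110, weight = 5.
  m = 0111 → c = 011101000, weight = 4.
  m = 1111 → c = 011010001, weight = 4.
Tally weights:
  weight 0: 1 codewords.
  weight 3: 2 codewords.
  weight 4: 5 codewords.
  weight 5: 4 codewords.
  weight 6: 2 codewords.
  weight 7: 2 codewords.
Minimum distance d = smallest w > 0 with A_w > 0 = 3.
Sanity: Σ A_w = 16 = 2^4 = 16 ✓.


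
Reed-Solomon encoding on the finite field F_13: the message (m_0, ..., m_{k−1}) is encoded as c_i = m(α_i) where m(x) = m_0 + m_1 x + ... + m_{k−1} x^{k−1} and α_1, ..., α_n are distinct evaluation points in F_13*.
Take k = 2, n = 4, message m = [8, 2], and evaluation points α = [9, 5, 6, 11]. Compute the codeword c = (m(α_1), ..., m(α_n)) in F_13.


c = [0, 5, 7, 4]

Message polynomial: m(x) = 8 + 2·x (mod 13).
For each evaluation point α_i, compute m(α_i) mod 13:
  α_1 = 9: Horner steps 2 → 0, so m(9) = 0.
  α_2 = 5: Horner steps 2 → 5, so m(5) = 5.
  α_3 = 6: Horner steps 2 → 7, so m(6) = 7.
  α_4 = 11: Horner steps 2 → 4, so m(11) = 4.
Codeword c = [0, 5, 7, 4] ∈ F_13^4.


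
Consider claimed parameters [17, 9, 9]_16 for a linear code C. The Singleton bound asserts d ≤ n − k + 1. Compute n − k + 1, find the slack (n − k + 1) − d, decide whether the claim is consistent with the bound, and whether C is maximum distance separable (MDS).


Singleton RHS = n − k + 1 = 9, slack = 0, bound satisfied, MDS.

Singleton bound: d ≤ n − k + 1.
Here n = 17, k = 9, so n − k + 1 = 9.
Given d = 9, check d ≤ 9: YES.
Slack = (n − k + 1) − d = 0.
The code is MDS (slack = 0).
Description: the claimed parameters are [17, 9, 9]_16; such a code would be MDS (meets Singleton bound).


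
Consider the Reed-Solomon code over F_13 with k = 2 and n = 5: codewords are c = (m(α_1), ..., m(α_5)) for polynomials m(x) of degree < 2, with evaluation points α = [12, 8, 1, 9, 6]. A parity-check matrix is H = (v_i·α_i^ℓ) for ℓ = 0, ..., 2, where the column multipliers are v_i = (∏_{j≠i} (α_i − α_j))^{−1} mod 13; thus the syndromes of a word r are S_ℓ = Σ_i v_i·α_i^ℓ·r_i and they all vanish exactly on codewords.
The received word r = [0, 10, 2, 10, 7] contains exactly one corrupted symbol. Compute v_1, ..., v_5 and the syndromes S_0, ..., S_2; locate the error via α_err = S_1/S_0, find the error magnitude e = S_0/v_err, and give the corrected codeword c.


S = (10, 2, 3), error at position 2, error magnitude e = 1, c = [0, 9, 2, 10, 7].

Step 1: column multipliers v_i = (∏_{j≠i}(α_i − α_j))^{−1} mod 13.
  i = 1 (α = 12): (12−8)(12−1)(12−9)(12−6) = 4·11·3·6 = 792 ≡ 12, so v_1 = 12^{−1} = 12 (mod 13).
  i = 2 (α = 8): (8−12)(8−1)(8−9)(8−6) = (−4)·7·(−1)·2 = 56 ≡ 4, so v_2 = 4^{−1} = 10 (mod 13).
  i = 3 (α = 1): (1−12)(1−8)(1−9)(1−6) = (−11)·(−7)·(−8)·(−5) = 3080 ≡ 12, so v_3 = 12^{−1} = 12 (mod 13).
  i = 4 (α = 9): (9−12)(9−8)(9−1)(9−6) = (−3)·1·8·3 = −72 ≡ 6, so v_4 = 6^{−1} = 11 (mod 13).
  i = 5 (α = 6): (6−12)(6−8)(6−1)(6−9) = (−6)·(−2)·5·(−3) = −180 ≡ 2, so v_5 = 2^{−1} = 7 (mod 13).
  v = [12, 10, 12, 11, 7].
Step 2: syndromes of r = [0, 10, 2, 10, 7] (all sums mod 13).
  S_0 = Σ v_i r_i = 12·0 + 10·10 + 12·2 + 11·10 + 7·7 = 283 ≡ 10.
  S_1 = Σ v_i α_i r_i = 12·12·0 + 10·8·10 + 12·1·2 + 11·9·10 + 7·6·7 = 2108 ≡ 2.
  α_i^2 mod 13 = [1, 12, 1, 3, 10].
  S_2 = Σ v_i α_i^2 r_i = 12·1·0 + 10·12·10 + 12·1·2 + 11·3·10 + 7·10·7 = 2044 ≡ 3.
  S = (10, 2, 3) ≠ 0, so r is not a codeword (an error is present).
Step 3: locate the error. For a single error e at position i, S_ℓ = v_i·e·α_i^ℓ, so α_err = S_1/S_0.
  S_0^{−1} = 10^{−1} = 4 (mod 13), so α_err = 2·4 = 8 ≡ 8 = α_2. Error position i = 2.
  Consistency check: S_2/S_1 = 3·7 = 21 ≡ 8 = α_err ✓ (single-error assumption holds).
Step 4: error magnitude e = S_0/v_2 = S_0·∏_{j≠2}(α_2 − α_j) = 10·4 = 40 ≡ 1 (mod 13).
Step 5: correct position 2: c_2 = r_2 − e = 10 − 1 ≡ 9 (mod 13). Hence c = [0, 9, 2, 10, 7].
  Check: interpolating c through the α_i gives m(x) = 1 + 1·x (degree < 2) with m(α_i) = c_i for every i, so c is indeed a codeword.


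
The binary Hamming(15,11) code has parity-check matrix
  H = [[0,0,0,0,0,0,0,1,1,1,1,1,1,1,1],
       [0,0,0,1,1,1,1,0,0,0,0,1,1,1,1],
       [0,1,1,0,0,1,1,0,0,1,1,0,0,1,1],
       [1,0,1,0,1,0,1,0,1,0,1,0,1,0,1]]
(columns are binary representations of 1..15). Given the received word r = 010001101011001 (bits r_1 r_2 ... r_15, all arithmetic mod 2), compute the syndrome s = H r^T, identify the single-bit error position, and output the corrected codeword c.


s = (0, 0, 1, 0)^T, error position = 2, corrected codeword c = 000001101011001

Compute s = H r^T mod 2 one row at a time:
  s_1 = 0 + 1 + 0 + 1 + 1 + 0 + 0 + 1 = 4 ≡ 0 (mod 2).
  s_2 = 0 + 0 + 1 + 1 + 1 + 0 + 0 + 1 = 4 ≡ 0 (mod 2).
  s_3 = 1 + 0 + 1 + 1 + 0 + 1 + 0 + 1 = 5 ≡ 1 (mod 2).
  s_4 = 0 + 0 + 0 + 1 + 1 + 1 + 0 + 1 = 4 ≡ 0 (mod 2).
s = (0, 0, 1, 0)^T — this equals column 2 of H (binary 0010), so error is at position 2.
Correct: flip bit 2 of r = 010001101011001 to get c = 000001101011001.


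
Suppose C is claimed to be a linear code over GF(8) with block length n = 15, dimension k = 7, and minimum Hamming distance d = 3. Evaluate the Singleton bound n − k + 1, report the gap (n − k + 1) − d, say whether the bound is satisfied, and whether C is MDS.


Singleton RHS = n − k + 1 = 9, slack = 6, bound satisfied, not MDS.

Singleton bound: d ≤ n − k + 1.
Here n = 15, k = 7, so n − k + 1 = 9.
Given d = 3, check d ≤ 9: YES.
Slack = (n − k + 1) − d = 6.
The code is NOT MDS (slack = 6 > 0).
Description: the claimed parameters are [15, 7, 3]_8; such a code would be non-MDS.


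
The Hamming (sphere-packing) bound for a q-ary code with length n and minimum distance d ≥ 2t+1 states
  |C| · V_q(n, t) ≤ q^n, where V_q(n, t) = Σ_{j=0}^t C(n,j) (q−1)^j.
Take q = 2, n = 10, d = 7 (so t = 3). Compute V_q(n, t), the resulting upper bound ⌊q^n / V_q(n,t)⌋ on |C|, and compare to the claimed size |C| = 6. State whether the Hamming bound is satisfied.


V_q(n, t) = 176, q^n = 1024, Hamming bound = 5, |C| = 6 > bound (violated).

Step 1: Compute V_q(n, t) = Σ_{j=0}^3 C(n, j) (q−1)^j.
  j = 0: C(10,0)·(1)^0 = 1·1 = 1.
  j = 1: C(10,1)·(1)^1 = 10·1 = 10.
  j = 2: C(10,2)·(1)^2 = 45·1 = 45.
  j = 3: C(10,3)·(1)^3 = 120·1 = 120.
  V_q(n, t) = 1 + 10 + 45 + 120 = 176.
Step 2: q^n = 2^10 = 1024.
Step 3: Hamming bound ⌊q^n / V_q(n,t)⌋ = ⌊1024/176⌋ = 5.
Step 4: Compare |C| = 6 to 5: violated.
The claimed |C| lies above the Hamming bound, so no 2-ary code of length 10 with d ≥ 7 can have 6 codewords.


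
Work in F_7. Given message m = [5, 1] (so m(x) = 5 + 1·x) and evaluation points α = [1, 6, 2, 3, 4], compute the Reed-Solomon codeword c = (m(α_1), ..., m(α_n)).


c = [6, 4, 0, 1, 2]

Message polynomial: m(x) = 5 + 1·x (mod 7).
For each evaluation point α_i, compute m(α_i) mod 7:
  α_1 = 1: Horner steps 1 → 6, so m(1) = 6.
  α_2 = 6: Horner steps 1 → 4, so m(6) = 4.
  α_3 = 2: Horner steps 1 → 0, so m(2) = 0.
  α_4 = 3: Horner steps 1 → 1, so m(3) = 1.
  α_5 = 4: Horner steps 1 → 2, so m(4) = 2.
Codeword c = [6, 4, 0, 1, 2] ∈ F_7^5.


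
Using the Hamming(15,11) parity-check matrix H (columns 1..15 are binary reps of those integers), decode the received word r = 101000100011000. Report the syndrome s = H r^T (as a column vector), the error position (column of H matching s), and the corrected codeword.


s = (0, 0, 1, 0)^T, error position = 2, corrected codeword c = 111000100011000

Compute s = H r^T mod 2 one row at a time:
  s_1 = 0 + 0 + 0 + 1 + 1 + 0 + 0 + 0 = 2 ≡ 0 (mod 2).
  s_2 = 0 + 0 + 0 + 1 + 1 + 0 + 0 + 0 = 2 ≡ 0 (mod 2).
  s_3 = 0 + 1 + 0 + 1 + 0 + 1 + 0 + 0 = 3 ≡ 1 (mod 2).
  s_4 = 1 + 1 + 0 + 1 + 0 + 1 + 0 + 0 = 4 ≡ 0 (mod 2).
s = (0, 0, 1, 0)^T — this equals column 2 of H (binary 0010), so error is at position 2.
Correct: flip bit 2 of r = 101000100011000 to get c = 111000100011000.


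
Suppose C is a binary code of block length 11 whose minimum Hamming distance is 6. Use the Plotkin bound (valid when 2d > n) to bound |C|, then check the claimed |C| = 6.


Plotkin bound M ≤ 12; given |C| = 6 ≤ bound (satisfied).

Check applicability: 2d = 12, n = 11.
2d − n = 1 > 0, so Plotkin applies.
Compute d/(2d−n) = 6/1 ≈ 6.0000.
⌊d/(2d−n)⌋ = 6.
Plotkin bound: M ≤ 2·6 = 12.
Given |C| = 6, check: satisfied.
This |C| is below the Plotkin bound.


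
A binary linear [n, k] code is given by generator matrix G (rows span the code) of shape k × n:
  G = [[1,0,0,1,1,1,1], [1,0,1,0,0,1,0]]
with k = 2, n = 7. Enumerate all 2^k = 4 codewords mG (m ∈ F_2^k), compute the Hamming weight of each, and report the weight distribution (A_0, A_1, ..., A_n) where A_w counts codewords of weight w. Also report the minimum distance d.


Weight distribution: A_0 = 1, A_3 = 1, A_4 = 1, A_5 = 1. Minimum distance d = 3.

Enumerate all 2^2 = 4 messages m ∈ F_2^2.
For each, compute codeword c = mG in F_2^7, then tally its weight.
  m = 00 → c = 0000000, weight = 0.
  m = 10 → c = 1001111, weight = 5.
  m = 01 → c = 1010010, weight = 3.
  m = 11 → c = 0011101, weight = 4.
Tally weights:
  weight 0: 1 codewords.
  weight 3: 1 codewords.
  weight 4: 1 codewords.
  weight 5: 1 codewords.
Minimum distance d = smallest w > 0 with A_w > 0 = 3.
Sanity: Σ A_w = 4 = 2^2 = 4 ✓.


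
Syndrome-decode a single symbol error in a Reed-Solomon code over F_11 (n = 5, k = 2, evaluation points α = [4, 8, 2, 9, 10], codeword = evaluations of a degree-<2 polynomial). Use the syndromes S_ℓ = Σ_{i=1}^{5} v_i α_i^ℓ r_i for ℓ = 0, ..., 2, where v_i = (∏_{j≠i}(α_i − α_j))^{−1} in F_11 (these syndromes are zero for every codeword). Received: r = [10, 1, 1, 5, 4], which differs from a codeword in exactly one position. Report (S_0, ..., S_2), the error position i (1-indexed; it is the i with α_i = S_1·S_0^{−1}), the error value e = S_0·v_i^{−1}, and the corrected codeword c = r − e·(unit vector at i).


S = (7, 1, 8), error at position 2, error magnitude e = 6, c = [10, 6, 1, 5, 4].

Step 1: column multipliers v_i = (∏_{j≠i}(α_i − α_j))^{−1} mod 11.
  i = 1 (α = 4): (4−8)(4−2)(4−9)(4−10) = (−4)·2·(−5)·(−6) = −240 ≡ 2, so v_1 = 2^{−1} = 6 (mod 11).
  i = 2 (α = 8): (8−4)(8−2)(8−9)(8−10) = 4·6·(−1)·(−2) = 48 ≡ 4, so v_2 = 4^{−1} = 3 (mod 11).
  i = 3 (α = 2): (2−4)(2−8)(2−9)(2−10) = (−2)·(−6)·(−7)·(−8) = 672 ≡ 1, so v_3 = 1^{−1} = 1 (mod 11).
  i = 4 (α = 9): (9−4)(9−8)(9−2)(9−10) = 5·1·7·(−1) = −35 ≡ 9, so v_4 = 9^{−1} = 5 (mod 11).
  i = 5 (α = 10): (10−4)(10−8)(10−2)(10−9) = 6·2·8·1 = 96 ≡ 8, so v_5 = 8^{−1} = 7 (mod 11).
  v = [6, 3, 1, 5, 7].
Step 2: syndromes of r = [10, 1, 1, 5, 4] (all sums mod 11).
  S_0 = Σ v_i r_i = 6·10 + 3·1 + 1·1 + 5·5 + 7·4 = 117 ≡ 7.
  S_1 = Σ v_i α_i r_i = 6·4·10 + 3·8·1 + 1·2·1 + 5·9·5 + 7·10·4 = 771 ≡ 1.
  α_i^2 mod 11 = [5, 9, 4, 4, 1].
  S_2 = Σ v_i α_i^2 r_i = 6·5·10 + 3·9·1 + 1·4·1 + 5·4·5 + 7·1·4 = 459 ≡ 8.
  S = (7, 1, 8) ≠ 0, so r is not a codeword (an error is present).
Step 3: locate the error. For a single error e at position i, S_ℓ = v_i·e·α_i^ℓ, so α_err = S_1/S_0.
  S_0^{−1} = 7^{−1} = 8 (mod 11), so α_err = 1·8 = 8 ≡ 8 = α_2. Error position i = 2.
  Consistency check: S_2/S_1 = 8·1 = 8 ≡ 8 = α_err ✓ (single-error assumption holds).
Step 4: error magnitude e = S_0/v_2 = S_0·∏_{j≠2}(α_2 − α_j) = 7·4 = 28 ≡ 6 (mod 11).
Step 5: correct position 2: c_2 = r_2 − e = 1 − 6 ≡ 6 (mod 11). Hence c = [10, 6, 1, 5, 4].
  Check: interpolating c through the α_i gives m(x) = 3 + 10·x (degree < 2) with m(α_i) = c_i for every i, so c is indeed a codeword.


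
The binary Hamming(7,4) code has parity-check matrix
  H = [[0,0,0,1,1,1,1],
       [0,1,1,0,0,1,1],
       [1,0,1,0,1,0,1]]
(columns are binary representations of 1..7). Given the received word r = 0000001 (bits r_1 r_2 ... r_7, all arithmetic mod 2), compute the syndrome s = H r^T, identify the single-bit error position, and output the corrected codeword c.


s = (1, 1, 1)^T, error position = 7, corrected codeword c = 0000000

Compute s = H r^T mod 2 one row at a time:
  s_1 = 0 + 0 + 0 + 1 = 1 ≡ 1 (mod 2).
  s_2 = 0 + 0 + 0 + 1 = 1 ≡ 1 (mod 2).
  s_3 = 0 + 0 + 0 + 1 = 1 ≡ 1 (mod 2).
s = (1, 1, 1)^T — this equals column 7 of H (binary 111), so error is at position 7.
Correct: flip bit 7 of r = 0000001 to get c = 0000000.


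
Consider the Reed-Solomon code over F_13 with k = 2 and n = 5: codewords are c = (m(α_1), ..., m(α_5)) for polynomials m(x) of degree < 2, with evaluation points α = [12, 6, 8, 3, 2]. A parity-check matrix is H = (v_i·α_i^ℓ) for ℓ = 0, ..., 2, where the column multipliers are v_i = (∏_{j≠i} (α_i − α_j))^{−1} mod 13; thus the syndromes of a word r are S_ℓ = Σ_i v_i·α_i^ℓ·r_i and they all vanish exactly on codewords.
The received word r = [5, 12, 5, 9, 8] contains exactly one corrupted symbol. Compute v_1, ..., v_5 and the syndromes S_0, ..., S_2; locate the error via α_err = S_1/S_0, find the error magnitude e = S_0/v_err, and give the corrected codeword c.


S = (8, 12, 5), error at position 3, error magnitude e = 4, c = [5, 12, 1, 9, 8].

Step 1: column multipliers v_i = (∏_{j≠i}(α_i − α_j))^{−1} mod 13.
  i = 1 (α = 12): (12−6)(12−8)(12−3)(12−2) = 6·4·9·10 = 2160 ≡ 2, so v_1 = 2^{−1} = 7 (mod 13).
  i = 2 (α = 6): (6−12)(6−8)(6−3)(6−2) = (−6)·(−2)·3·4 = 144 ≡ 1, so v_2 = 1^{−1} = 1 (mod 13).
  i = 3 (α = 8): (8−12)(8−6)(8−3)(8−2) = (−4)·2·5·6 = −240 ≡ 7, so v_3 = 7^{−1} = 2 (mod 13).
  i = 4 (α = 3): (3−12)(3−6)(3−8)(3−2) = (−9)·(−3)·(−5)·1 = −135 ≡ 8, so v_4 = 8^{−1} = 5 (mod 13).
  i = 5 (α = 2): (2−12)(2−6)(2−8)(2−3) = (−10)·(−4)·(−6)·(−1) = 240 ≡ 6, so v_5 = 6^{−1} = 11 (mod 13).
  v = [7, 1, 2, 5, 11].
Step 2: syndromes of r = [5, 12, 5, 9, 8] (all sums mod 13).
  S_0 = Σ v_i r_i = 7·5 + 1·12 + 2·5 + 5·9 + 11·8 = 190 ≡ 8.
  S_1 = Σ v_i α_i r_i = 7·12·5 + 1·6·12 + 2·8·5 + 5·3·9 + 11·2·8 = 883 ≡ 12.
  α_i^2 mod 13 = [1, 10, 12, 9, 4].
  S_2 = Σ v_i α_i^2 r_i = 7·1·5 + 1·10·12 + 2·12·5 + 5·9·9 + 11·4·8 = 1032 ≡ 5.
  S = (8, 12, 5) ≠ 0, so r is not a codeword (an error is present).
Step 3: locate the error. For a single error e at position i, S_ℓ = v_i·e·α_i^ℓ, so α_err = S_1/S_0.
  S_0^{−1} = 8^{−1} = 5 (mod 13), so α_err = 12·5 = 60 ≡ 8 = α_3. Error position i = 3.
  Consistency check: S_2/S_1 = 5·12 = 60 ≡ 8 = α_err ✓ (single-error assumption holds).
Step 4: error magnitude e = S_0/v_3 = S_0·∏_{j≠3}(α_3 − α_j) = 8·7 = 56 ≡ 4 (mod 13).
Step 5: correct position 3: c_3 = r_3 − e = 5 − 4 ≡ 1 (mod 13). Hence c = [5, 12, 1, 9, 8].
  Check: interpolating c through the α_i gives m(x) = 6 + 1·x (degree < 2) with m(α_i) = c_i for every i, so c is indeed a codeword.
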